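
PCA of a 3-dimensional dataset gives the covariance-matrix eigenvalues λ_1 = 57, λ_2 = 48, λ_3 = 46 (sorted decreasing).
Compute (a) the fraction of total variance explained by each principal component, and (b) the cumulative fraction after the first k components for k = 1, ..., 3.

Step 1 — total variance = trace(Sigma) = Σ λ_i = 57 + 48 + 46 = 151.

Step 2 — fraction explained by component i = λ_i / Σ λ:
  PC1: 57/151 = 0.3775
  PC2: 48/151 = 0.3179
  PC3: 46/151 = 0.3046

Step 3 — cumulative fraction after k components = (λ_1 + ... + λ_k) / Σ λ:
  k = 1: 57/151 = 0.3775
  k = 2: (57 + 48)/151 = 105/151 = 0.6954
  k = 3: (57 + 48 + 46)/151 = 151/151 = 1

Summary (fraction, with percent):

explained: PC1 0.3775 (37.75%), PC2 0.3179 (31.79%), PC3 0.3046 (30.46%);  cumulative: 0.3775, 0.6954, 1


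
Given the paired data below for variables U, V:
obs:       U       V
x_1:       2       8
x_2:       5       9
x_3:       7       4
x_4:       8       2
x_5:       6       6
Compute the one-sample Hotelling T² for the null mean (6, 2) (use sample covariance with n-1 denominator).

Step 1 — sample mean vector:
  mean(U) = (2 + 5 + 7 + 8 + 6) / 5 = 28/5 = 5.6
  mean(V) = (8 + 9 + 4 + 2 + 6) / 5 = 29/5 = 5.8
  x̄ = (5.6, 5.8),  deviation x̄ - mu_0 = (5.6, 5.8) - (6, 2) = (-0.4, 3.8).

Step 2 — sample covariance matrix, S[i,j] = (1/(n-1)) · Σ_k (x_{k,i} - mean_i) · (x_{k,j} - mean_j), divisor n-1 = 4:
  S[U,U] = ((-3.6)·(-3.6) + (-0.6)·(-0.6) + (1.4)·(1.4) + (2.4)·(2.4) + (0.4)·(0.4)) / 4 = 21.2/4 = 5.3
  S[U,V] = ((-3.6)·(2.2) + (-0.6)·(3.2) + (1.4)·(-1.8) + (2.4)·(-3.8) + (0.4)·(0.2)) / 4 = -21.4/4 = -5.35
  S[V,V] = ((2.2)·(2.2) + (3.2)·(3.2) + (-1.8)·(-1.8) + (-3.8)·(-3.8) + (0.2)·(0.2)) / 4 = 32.8/4 = 8.2
  S = [[5.3, -5.35],
 [-5.35, 8.2]].

Step 3 — invert S. det(S) = 5.3·8.2 - (-5.35)² = 14.8375.
  S^{-1} = (1/det) · [[d, -b], [-b, a]] = [[0.5527, 0.3606],
 [0.3606, 0.3572]].

Step 4 — quadratic form (x̄ - mu_0)^T · S^{-1} · (x̄ - mu_0):
  S^{-1} · (x̄ - mu_0) = (1.1491, 1.2131),
  (x̄ - mu_0)^T · [...] = (-0.4)·(1.1491) + (3.8)·(1.2131) = 4.1503.

Step 5 — scale by n: T² = 5 · 4.1503 = 20.7515.

T² ≈ 20.7515


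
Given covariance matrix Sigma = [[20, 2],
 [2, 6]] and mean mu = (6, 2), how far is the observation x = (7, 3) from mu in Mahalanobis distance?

Step 1 — centre the observation: (x - mu) = (1, 1).

Step 2 — invert Sigma. det(Sigma) = 20·6 - (2)² = 116.
  Sigma^{-1} = (1/det) · [[d, -b], [-b, a]] = [[0.0517, -0.0172],
 [-0.0172, 0.1724]].

Step 3 — form the quadratic (x - mu)^T · Sigma^{-1} · (x - mu):
  Sigma^{-1} · (x - mu) = (0.0345, 0.1552).
  (x - mu)^T · [Sigma^{-1} · (x - mu)] = (1)·(0.0345) + (1)·(0.1552) = 0.1897.

Step 4 — take square root: d = √(0.1897) ≈ 0.4355.

d(x, mu) = √(0.1897) ≈ 0.4355


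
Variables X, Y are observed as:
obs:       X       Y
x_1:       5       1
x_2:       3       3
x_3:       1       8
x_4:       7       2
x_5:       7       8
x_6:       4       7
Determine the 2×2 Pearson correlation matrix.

Step 1 — column means:
  mean(X) = (5 + 3 + 1 + 7 + 7 + 4) / 6 = 27/6 = 4.5
  mean(Y) = (1 + 3 + 8 + 2 + 8 + 7) / 6 = 29/6 = 4.8333

Step 2 — sample variances and covariances s[i,j] = (1/(n-1)) · Σ_k (x_{k,i} - mean_i) · (x_{k,j} - mean_j), with n-1 = 5:
  s[X,X] = ((0.5)·(0.5) + (-1.5)·(-1.5) + (-3.5)·(-3.5) + (2.5)·(2.5) + (2.5)·(2.5) + (-0.5)·(-0.5)) / 5 = 27.5/5 = 5.5
  s[X,Y] = ((0.5)·(-3.8333) + (-1.5)·(-1.8333) + (-3.5)·(3.1667) + (2.5)·(-2.8333) + (2.5)·(3.1667) + (-0.5)·(2.1667)) / 5 = -10.5/5 = -2.1
  s[Y,Y] = ((-3.8333)·(-3.8333) + (-1.8333)·(-1.8333) + (3.1667)·(3.1667) + (-2.8333)·(-2.8333) + (3.1667)·(3.1667) + (2.1667)·(2.1667)) / 5 = 50.8333/5 = 10.1667
  Sample standard deviations s_i = √(s[i,i]):
  s(X) = √(5.5) = 2.3452
  s(Y) = √(10.1667) = 3.1885

Step 3 — r_{ij} = s_{ij} / (s_i · s_j):
  r[X,X] = 1 (diagonal).
  r[X,Y] = -2.1 / (2.3452 · 3.1885) = -2.1 / 7.4777 = -0.2808
  r[Y,Y] = 1 (diagonal).

R is symmetric with unit diagonal. Assembling:

R = [[1, -0.2808],
 [-0.2808, 1]]


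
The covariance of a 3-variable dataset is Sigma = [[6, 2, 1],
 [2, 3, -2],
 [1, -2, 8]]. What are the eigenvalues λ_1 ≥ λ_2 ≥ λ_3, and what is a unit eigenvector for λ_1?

Step 1 — characteristic polynomial p(λ) = det(λI - Sigma) = λ³ - tr·λ² + c_1·λ - det, where tr = trace, c_1 = sum of the principal 2×2 minors, det = det(Sigma):
  tr = 6 + 3 + 8 = 17,
  c_1 = (6·3 - (2)²) + (6·8 - (1)²) + (3·8 - (-2)²) = 14 + 47 + 20 = 81,
  det = 6·(3·8 - (-2)²) - (2)·((2)·8 - (-2)·(1)) + (1)·((2)·(-2) - 3·(1)) = 6·(20) - (2)·(18) + (1)·(-7) = 77.
  So p(λ) = λ³ - 17λ² + 81λ - 77.
Step 2 — look for an integer root (rational root theorem: any rational root is an integer divisor of 77). Testing λ = 7:
  p(7) = 343 - 833 + 567 - 77 = 0  ✓
  Dividing out (λ - 7): p(λ) = (λ - 7)(λ² - 10λ + 11).
Step 3 — remaining eigenvalues from the quadratic λ² - 10λ + 11 = 0:
  Δ = 10² - 4·11 = 100 - 44 = 56,  λ = (10 ± √56)/2 = (10 ± 7.4833)/2 ≈ 8.7417 or 1.2583.
  Sorted: λ_1 = 8.7417,  λ_2 = 7,  λ_3 = 1.2583  (check: sum = 17 = tr ✓).

Step 4 — unit eigenvector for λ_1 ≈ 8.7417: v spans the null space of (Sigma - λ_1 I), whose rows are
  r_1 = (-2.7417, 2, 1),  r_2 = (2, -5.7417, -2),  r_3 = (1, -2, -0.7417).
  v is orthogonal to every row, so take v ∝ r_1 × r_2 = ((2)·(-2) - (1)·(-5.7417), (1)·(2) - (-2.7417)·(-2), (-2.7417)·(-5.7417) - (2)·(2)) ≈ (1.7417, -3.4833, 11.7417).
  Let u = (1.7417, -3.4833, 11.7417).
  ||u|| = √((1.7417)² + (-3.4833)² + (11.7417)²) = √(153.0334) ≈ 12.3707,  v_1 = u/||u|| ≈ (0.1408, -0.2816, 0.9492) (||v_1|| = 1).

λ_1 = 8.7417,  λ_2 = 7,  λ_3 = 1.2583;  v_1 ≈ (0.1408, -0.2816, 0.9492)


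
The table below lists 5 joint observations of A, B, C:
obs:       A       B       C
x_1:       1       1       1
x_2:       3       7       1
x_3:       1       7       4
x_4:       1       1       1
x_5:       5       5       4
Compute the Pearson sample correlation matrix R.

Step 1 — column means:
  mean(A) = (1 + 3 + 1 + 1 + 5) / 5 = 11/5 = 2.2
  mean(B) = (1 + 7 + 7 + 1 + 5) / 5 = 21/5 = 4.2
  mean(C) = (1 + 1 + 4 + 1 + 4) / 5 = 11/5 = 2.2

Step 2 — sample variances and covariances s[i,j] = (1/(n-1)) · Σ_k (x_{k,i} - mean_i) · (x_{k,j} - mean_j), with n-1 = 4:
  s[A,A] = ((-1.2)·(-1.2) + (0.8)·(0.8) + (-1.2)·(-1.2) + (-1.2)·(-1.2) + (2.8)·(2.8)) / 4 = 12.8/4 = 3.2
  s[A,B] = ((-1.2)·(-3.2) + (0.8)·(2.8) + (-1.2)·(2.8) + (-1.2)·(-3.2) + (2.8)·(0.8)) / 4 = 8.8/4 = 2.2
  s[A,C] = ((-1.2)·(-1.2) + (0.8)·(-1.2) + (-1.2)·(1.8) + (-1.2)·(-1.2) + (2.8)·(1.8)) / 4 = 4.8/4 = 1.2
  s[B,B] = ((-3.2)·(-3.2) + (2.8)·(2.8) + (2.8)·(2.8) + (-3.2)·(-3.2) + (0.8)·(0.8)) / 4 = 36.8/4 = 9.2
  s[B,C] = ((-3.2)·(-1.2) + (2.8)·(-1.2) + (2.8)·(1.8) + (-3.2)·(-1.2) + (0.8)·(1.8)) / 4 = 10.8/4 = 2.7
  s[C,C] = ((-1.2)·(-1.2) + (-1.2)·(-1.2) + (1.8)·(1.8) + (-1.2)·(-1.2) + (1.8)·(1.8)) / 4 = 10.8/4 = 2.7
  Sample standard deviations s_i = √(s[i,i]):
  s(A) = √(3.2) = 1.7889
  s(B) = √(9.2) = 3.0332
  s(C) = √(2.7) = 1.6432

Step 3 — r_{ij} = s_{ij} / (s_i · s_j):
  r[A,A] = 1 (diagonal).
  r[A,B] = 2.2 / (1.7889 · 3.0332) = 2.2 / 5.4259 = 0.4055
  r[A,C] = 1.2 / (1.7889 · 1.6432) = 1.2 / 2.9394 = 0.4082
  r[B,B] = 1 (diagonal).
  r[B,C] = 2.7 / (3.0332 · 1.6432) = 2.7 / 4.984 = 0.5417
  r[C,C] = 1 (diagonal).

R is symmetric with unit diagonal. Assembling:

R = [[1, 0.4055, 0.4082],
 [0.4055, 1, 0.5417],
 [0.4082, 0.5417, 1]]


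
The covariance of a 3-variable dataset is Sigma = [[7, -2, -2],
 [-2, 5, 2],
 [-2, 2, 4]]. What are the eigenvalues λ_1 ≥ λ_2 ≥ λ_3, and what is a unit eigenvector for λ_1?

Step 1 — characteristic polynomial p(λ) = det(λI - Sigma) = λ³ - tr·λ² + c_1·λ - det, where tr = trace, c_1 = sum of the principal 2×2 minors, det = det(Sigma):
  tr = 7 + 5 + 4 = 16,
  c_1 = (7·5 - (-2)²) + (7·4 - (-2)²) + (5·4 - (2)²) = 31 + 24 + 16 = 71,
  det = 7·(5·4 - (2)²) - (-2)·((-2)·4 - (2)·(-2)) + (-2)·((-2)·(2) - 5·(-2)) = 7·(16) - (-2)·(-4) + (-2)·(6) = 92.
  So p(λ) = λ³ - 16λ² + 71λ - 92.
Step 2 — look for an integer root (rational root theorem: any rational root is an integer divisor of 92). Testing λ = 4:
  p(4) = 64 - 256 + 284 - 92 = 0  ✓
  Dividing out (λ - 4): p(λ) = (λ - 4)(λ² - 12λ + 23).
Step 3 — remaining eigenvalues from the quadratic λ² - 12λ + 23 = 0:
  Δ = 12² - 4·23 = 144 - 92 = 52,  λ = (12 ± √52)/2 = (12 ± 7.2111)/2 ≈ 9.6056 or 2.3944.
  Sorted: λ_1 = 9.6056,  λ_2 = 4,  λ_3 = 2.3944  (check: sum = 16 = tr ✓).

Step 4 — unit eigenvector for λ_1 ≈ 9.6056: v spans the null space of (Sigma - λ_1 I), whose rows are
  r_1 = (-2.6056, -2, -2),  r_2 = (-2, -4.6056, 2),  r_3 = (-2, 2, -5.6056).
  v is orthogonal to every row, so take v ∝ r_1 × r_2 = ((-2)·(2) - (-2)·(-4.6056), (-2)·(-2) - (-2.6056)·(2), (-2.6056)·(-4.6056) - (-2)·(-2)) ≈ (-13.2111, 9.2111, 8).
  Rescale (multiply by -1 so the first nonzero entry is positive): u = (13.2111, -9.2111, -8).
  ||u|| = √((13.2111)² + (-9.2111)² + (-8)²) = √(323.3776) ≈ 17.9827,  v_1 = u/||u|| ≈ (0.7347, -0.5122, -0.4449) (||v_1|| = 1).

λ_1 = 9.6056,  λ_2 = 4,  λ_3 = 2.3944;  v_1 ≈ (0.7347, -0.5122, -0.4449)


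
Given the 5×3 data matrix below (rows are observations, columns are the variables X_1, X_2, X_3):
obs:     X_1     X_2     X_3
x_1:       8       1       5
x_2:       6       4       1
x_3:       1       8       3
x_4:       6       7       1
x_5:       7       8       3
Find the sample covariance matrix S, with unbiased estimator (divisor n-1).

Step 1 — column means:
  mean(X_1) = (8 + 6 + 1 + 6 + 7) / 5 = 28/5 = 5.6
  mean(X_2) = (1 + 4 + 8 + 7 + 8) / 5 = 28/5 = 5.6
  mean(X_3) = (5 + 1 + 3 + 1 + 3) / 5 = 13/5 = 2.6

Step 2 — sample covariance S[i,j] = (1/(n-1)) · Σ_k (x_{k,i} - mean_i) · (x_{k,j} - mean_j), with n-1 = 4.
  S[X_1,X_1] = ((2.4)·(2.4) + (0.4)·(0.4) + (-4.6)·(-4.6) + (0.4)·(0.4) + (1.4)·(1.4)) / 4 = 29.2/4 = 7.3
  S[X_1,X_2] = ((2.4)·(-4.6) + (0.4)·(-1.6) + (-4.6)·(2.4) + (0.4)·(1.4) + (1.4)·(2.4)) / 4 = -18.8/4 = -4.7
  S[X_1,X_3] = ((2.4)·(2.4) + (0.4)·(-1.6) + (-4.6)·(0.4) + (0.4)·(-1.6) + (1.4)·(0.4)) / 4 = 3.2/4 = 0.8
  S[X_2,X_2] = ((-4.6)·(-4.6) + (-1.6)·(-1.6) + (2.4)·(2.4) + (1.4)·(1.4) + (2.4)·(2.4)) / 4 = 37.2/4 = 9.3
  S[X_2,X_3] = ((-4.6)·(2.4) + (-1.6)·(-1.6) + (2.4)·(0.4) + (1.4)·(-1.6) + (2.4)·(0.4)) / 4 = -8.8/4 = -2.2
  S[X_3,X_3] = ((2.4)·(2.4) + (-1.6)·(-1.6) + (0.4)·(0.4) + (-1.6)·(-1.6) + (0.4)·(0.4)) / 4 = 11.2/4 = 2.8

S is symmetric (S[j,i] = S[i,j]). Assembling:

S = [[7.3, -4.7, 0.8],
 [-4.7, 9.3, -2.2],
 [0.8, -2.2, 2.8]]


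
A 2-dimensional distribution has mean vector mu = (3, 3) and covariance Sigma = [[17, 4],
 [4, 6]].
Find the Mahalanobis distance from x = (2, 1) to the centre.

Step 1 — centre the observation: (x - mu) = (-1, -2).

Step 2 — invert Sigma. det(Sigma) = 17·6 - (4)² = 86.
  Sigma^{-1} = (1/det) · [[d, -b], [-b, a]] = [[0.0698, -0.0465],
 [-0.0465, 0.1977]].

Step 3 — form the quadratic (x - mu)^T · Sigma^{-1} · (x - mu):
  Sigma^{-1} · (x - mu) = (0.0233, -0.3488).
  (x - mu)^T · [Sigma^{-1} · (x - mu)] = (-1)·(0.0233) + (-2)·(-0.3488) = 0.6744.

Step 4 — take square root: d = √(0.6744) ≈ 0.8212.

d(x, mu) = √(0.6744) ≈ 0.8212


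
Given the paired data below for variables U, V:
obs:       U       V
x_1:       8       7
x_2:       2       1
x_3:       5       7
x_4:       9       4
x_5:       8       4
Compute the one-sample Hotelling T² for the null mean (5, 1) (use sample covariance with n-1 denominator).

Step 1 — sample mean vector:
  mean(U) = (8 + 2 + 5 + 9 + 8) / 5 = 32/5 = 6.4
  mean(V) = (7 + 1 + 7 + 4 + 4) / 5 = 23/5 = 4.6
  x̄ = (6.4, 4.6),  deviation x̄ - mu_0 = (6.4, 4.6) - (5, 1) = (1.4, 3.6).

Step 2 — sample covariance matrix, S[i,j] = (1/(n-1)) · Σ_k (x_{k,i} - mean_i) · (x_{k,j} - mean_j), divisor n-1 = 4:
  S[U,U] = ((1.6)·(1.6) + (-4.4)·(-4.4) + (-1.4)·(-1.4) + (2.6)·(2.6) + (1.6)·(1.6)) / 4 = 33.2/4 = 8.3
  S[U,V] = ((1.6)·(2.4) + (-4.4)·(-3.6) + (-1.4)·(2.4) + (2.6)·(-0.6) + (1.6)·(-0.6)) / 4 = 13.8/4 = 3.45
  S[V,V] = ((2.4)·(2.4) + (-3.6)·(-3.6) + (2.4)·(2.4) + (-0.6)·(-0.6) + (-0.6)·(-0.6)) / 4 = 25.2/4 = 6.3
  S = [[8.3, 3.45],
 [3.45, 6.3]].

Step 3 — invert S. det(S) = 8.3·6.3 - (3.45)² = 40.3875.
  S^{-1} = (1/det) · [[d, -b], [-b, a]] = [[0.156, -0.0854],
 [-0.0854, 0.2055]].

Step 4 — quadratic form (x̄ - mu_0)^T · S^{-1} · (x̄ - mu_0):
  S^{-1} · (x̄ - mu_0) = (-0.0891, 0.6202),
  (x̄ - mu_0)^T · [...] = (1.4)·(-0.0891) + (3.6)·(0.6202) = 2.1081.

Step 5 — scale by n: T² = 5 · 2.1081 = 10.5404.

T² ≈ 10.5404


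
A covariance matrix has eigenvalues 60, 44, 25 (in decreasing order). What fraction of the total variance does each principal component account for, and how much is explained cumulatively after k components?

Step 1 — total variance = trace(Sigma) = Σ λ_i = 60 + 44 + 25 = 129.

Step 2 — fraction explained by component i = λ_i / Σ λ:
  PC1: 60/129 = 0.4651
  PC2: 44/129 = 0.3411
  PC3: 25/129 = 0.1938

Step 3 — cumulative fraction after k components = (λ_1 + ... + λ_k) / Σ λ:
  k = 1: 60/129 = 0.4651
  k = 2: (60 + 44)/129 = 104/129 = 0.8062
  k = 3: (60 + 44 + 25)/129 = 129/129 = 1

Summary (fraction, with percent):

explained: PC1 0.4651 (46.51%), PC2 0.3411 (34.11%), PC3 0.1938 (19.38%);  cumulative: 0.4651, 0.8062, 1


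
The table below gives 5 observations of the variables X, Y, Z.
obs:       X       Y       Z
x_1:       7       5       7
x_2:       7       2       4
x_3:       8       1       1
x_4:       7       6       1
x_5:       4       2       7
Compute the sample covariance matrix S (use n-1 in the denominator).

Step 1 — column means:
  mean(X) = (7 + 7 + 8 + 7 + 4) / 5 = 33/5 = 6.6
  mean(Y) = (5 + 2 + 1 + 6 + 2) / 5 = 16/5 = 3.2
  mean(Z) = (7 + 4 + 1 + 1 + 7) / 5 = 20/5 = 4

Step 2 — sample covariance S[i,j] = (1/(n-1)) · Σ_k (x_{k,i} - mean_i) · (x_{k,j} - mean_j), with n-1 = 4.
  S[X,X] = ((0.4)·(0.4) + (0.4)·(0.4) + (1.4)·(1.4) + (0.4)·(0.4) + (-2.6)·(-2.6)) / 4 = 9.2/4 = 2.3
  S[X,Y] = ((0.4)·(1.8) + (0.4)·(-1.2) + (1.4)·(-2.2) + (0.4)·(2.8) + (-2.6)·(-1.2)) / 4 = 1.4/4 = 0.35
  S[X,Z] = ((0.4)·(3) + (0.4)·(0) + (1.4)·(-3) + (0.4)·(-3) + (-2.6)·(3)) / 4 = -12/4 = -3
  S[Y,Y] = ((1.8)·(1.8) + (-1.2)·(-1.2) + (-2.2)·(-2.2) + (2.8)·(2.8) + (-1.2)·(-1.2)) / 4 = 18.8/4 = 4.7
  S[Y,Z] = ((1.8)·(3) + (-1.2)·(0) + (-2.2)·(-3) + (2.8)·(-3) + (-1.2)·(3)) / 4 = 0/4 = 0
  S[Z,Z] = ((3)·(3) + (0)·(0) + (-3)·(-3) + (-3)·(-3) + (3)·(3)) / 4 = 36/4 = 9

S is symmetric (S[j,i] = S[i,j]). Assembling:

S = [[2.3, 0.35, -3],
 [0.35, 4.7, 0],
 [-3, 0, 9]]


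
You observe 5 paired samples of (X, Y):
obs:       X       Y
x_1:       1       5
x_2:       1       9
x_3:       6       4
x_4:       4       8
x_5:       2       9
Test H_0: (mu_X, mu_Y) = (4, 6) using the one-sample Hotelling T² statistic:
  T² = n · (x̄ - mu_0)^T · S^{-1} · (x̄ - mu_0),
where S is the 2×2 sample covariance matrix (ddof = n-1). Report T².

Step 1 — sample mean vector:
  mean(X) = (1 + 1 + 6 + 4 + 2) / 5 = 14/5 = 2.8
  mean(Y) = (5 + 9 + 4 + 8 + 9) / 5 = 35/5 = 7
  x̄ = (2.8, 7),  deviation x̄ - mu_0 = (2.8, 7) - (4, 6) = (-1.2, 1).

Step 2 — sample covariance matrix, S[i,j] = (1/(n-1)) · Σ_k (x_{k,i} - mean_i) · (x_{k,j} - mean_j), divisor n-1 = 4:
  S[X,X] = ((-1.8)·(-1.8) + (-1.8)·(-1.8) + (3.2)·(3.2) + (1.2)·(1.2) + (-0.8)·(-0.8)) / 4 = 18.8/4 = 4.7
  S[X,Y] = ((-1.8)·(-2) + (-1.8)·(2) + (3.2)·(-3) + (1.2)·(1) + (-0.8)·(2)) / 4 = -10/4 = -2.5
  S[Y,Y] = ((-2)·(-2) + (2)·(2) + (-3)·(-3) + (1)·(1) + (2)·(2)) / 4 = 22/4 = 5.5
  S = [[4.7, -2.5],
 [-2.5, 5.5]].

Step 3 — invert S. det(S) = 4.7·5.5 - (-2.5)² = 19.6.
  S^{-1} = (1/det) · [[d, -b], [-b, a]] = [[0.2806, 0.1276],
 [0.1276, 0.2398]].

Step 4 — quadratic form (x̄ - mu_0)^T · S^{-1} · (x̄ - mu_0):
  S^{-1} · (x̄ - mu_0) = (-0.2092, 0.0867),
  (x̄ - mu_0)^T · [...] = (-1.2)·(-0.2092) + (1)·(0.0867) = 0.3378.

Step 5 — scale by n: T² = 5 · 0.3378 = 1.6888.

T² ≈ 1.6888


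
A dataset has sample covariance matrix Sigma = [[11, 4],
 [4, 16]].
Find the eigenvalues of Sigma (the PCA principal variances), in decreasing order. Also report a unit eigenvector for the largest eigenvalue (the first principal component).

Step 1 — characteristic polynomial of 2×2 Sigma:
  det(Sigma - λI) = λ² - trace · λ + det = 0.
  trace = 11 + 16 = 27, det = 11·16 - (4)² = 160.
Step 2 — discriminant:
  Δ = trace² - 4·det = 729 - 640 = 89.
Step 3 — eigenvalues:
  λ = (trace ± √Δ)/2 = (27 ± 9.434)/2,
  λ_1 = 18.217,  λ_2 = 8.783.

Step 4 — unit eigenvector for λ_1: solve (Sigma - λ_1 I)v = 0. First row:
  (11 - 18.217)·v_x + (4)·v_y = 0, i.e. (-7.217)·v_x + (4)·v_y = 0,
  so v ∝ (b, λ_1 - a) = (4, 7.217) = u.
  ||u|| = √((4)² + (7.217)²) = √(68.085) ≈ 8.2514,
  v_1 = u/||u|| ≈ (0.4848, 0.8746) (||v_1|| = 1).

λ_1 = 18.217,  λ_2 = 8.783;  v_1 ≈ (0.4848, 0.8746)


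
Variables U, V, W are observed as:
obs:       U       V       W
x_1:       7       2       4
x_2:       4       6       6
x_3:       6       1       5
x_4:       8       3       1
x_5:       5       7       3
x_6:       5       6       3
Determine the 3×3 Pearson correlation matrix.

Step 1 — column means:
  mean(U) = (7 + 4 + 6 + 8 + 5 + 5) / 6 = 35/6 = 5.8333
  mean(V) = (2 + 6 + 1 + 3 + 7 + 6) / 6 = 25/6 = 4.1667
  mean(W) = (4 + 6 + 5 + 1 + 3 + 3) / 6 = 22/6 = 3.6667

Step 2 — sample variances and covariances s[i,j] = (1/(n-1)) · Σ_k (x_{k,i} - mean_i) · (x_{k,j} - mean_j), with n-1 = 5:
  s[U,U] = ((1.1667)·(1.1667) + (-1.8333)·(-1.8333) + (0.1667)·(0.1667) + (2.1667)·(2.1667) + (-0.8333)·(-0.8333) + (-0.8333)·(-0.8333)) / 5 = 10.8333/5 = 2.1667
  s[U,V] = ((1.1667)·(-2.1667) + (-1.8333)·(1.8333) + (0.1667)·(-3.1667) + (2.1667)·(-1.1667) + (-0.8333)·(2.8333) + (-0.8333)·(1.8333)) / 5 = -12.8333/5 = -2.5667
  s[U,W] = ((1.1667)·(0.3333) + (-1.8333)·(2.3333) + (0.1667)·(1.3333) + (2.1667)·(-2.6667) + (-0.8333)·(-0.6667) + (-0.8333)·(-0.6667)) / 5 = -8.3333/5 = -1.6667
  s[V,V] = ((-2.1667)·(-2.1667) + (1.8333)·(1.8333) + (-3.1667)·(-3.1667) + (-1.1667)·(-1.1667) + (2.8333)·(2.8333) + (1.8333)·(1.8333)) / 5 = 30.8333/5 = 6.1667
  s[V,W] = ((-2.1667)·(0.3333) + (1.8333)·(2.3333) + (-3.1667)·(1.3333) + (-1.1667)·(-2.6667) + (2.8333)·(-0.6667) + (1.8333)·(-0.6667)) / 5 = -0.6667/5 = -0.1333
  s[W,W] = ((0.3333)·(0.3333) + (2.3333)·(2.3333) + (1.3333)·(1.3333) + (-2.6667)·(-2.6667) + (-0.6667)·(-0.6667) + (-0.6667)·(-0.6667)) / 5 = 15.3333/5 = 3.0667
  Sample standard deviations s_i = √(s[i,i]):
  s(U) = √(2.1667) = 1.472
  s(V) = √(6.1667) = 2.4833
  s(W) = √(3.0667) = 1.7512

Step 3 — r_{ij} = s_{ij} / (s_i · s_j):
  r[U,U] = 1 (diagonal).
  r[U,V] = -2.5667 / (1.472 · 2.4833) = -2.5667 / 3.6553 = -0.7022
  r[U,W] = -1.6667 / (1.472 · 1.7512) = -1.6667 / 2.5777 = -0.6466
  r[V,V] = 1 (diagonal).
  r[V,W] = -0.1333 / (2.4833 · 1.7512) = -0.1333 / 4.3487 = -0.0307
  r[W,W] = 1 (diagonal).

R is symmetric with unit diagonal. Assembling:

R = [[1, -0.7022, -0.6466],
 [-0.7022, 1, -0.0307],
 [-0.6466, -0.0307, 1]]


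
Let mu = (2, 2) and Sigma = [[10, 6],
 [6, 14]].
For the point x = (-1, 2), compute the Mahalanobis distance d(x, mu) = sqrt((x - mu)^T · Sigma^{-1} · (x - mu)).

Step 1 — centre the observation: (x - mu) = (-3, 0).

Step 2 — invert Sigma. det(Sigma) = 10·14 - (6)² = 104.
  Sigma^{-1} = (1/det) · [[d, -b], [-b, a]] = [[0.1346, -0.0577],
 [-0.0577, 0.0962]].

Step 3 — form the quadratic (x - mu)^T · Sigma^{-1} · (x - mu):
  Sigma^{-1} · (x - mu) = (-0.4038, 0.1731).
  (x - mu)^T · [Sigma^{-1} · (x - mu)] = (-3)·(-0.4038) + (0)·(0.1731) = 1.2115.

Step 4 — take square root: d = √(1.2115) ≈ 1.1007.

d(x, mu) = √(1.2115) ≈ 1.1007


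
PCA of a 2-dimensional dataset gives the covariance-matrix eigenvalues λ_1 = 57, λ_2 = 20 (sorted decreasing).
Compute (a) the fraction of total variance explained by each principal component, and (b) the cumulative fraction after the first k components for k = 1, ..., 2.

Step 1 — total variance = trace(Sigma) = Σ λ_i = 57 + 20 = 77.

Step 2 — fraction explained by component i = λ_i / Σ λ:
  PC1: 57/77 = 0.7403
  PC2: 20/77 = 0.2597

Step 3 — cumulative fraction after k components = (λ_1 + ... + λ_k) / Σ λ:
  k = 1: 57/77 = 0.7403
  k = 2: (57 + 20)/77 = 77/77 = 1

Summary (fraction, with percent):

explained: PC1 0.7403 (74.03%), PC2 0.2597 (25.97%);  cumulative: 0.7403, 1


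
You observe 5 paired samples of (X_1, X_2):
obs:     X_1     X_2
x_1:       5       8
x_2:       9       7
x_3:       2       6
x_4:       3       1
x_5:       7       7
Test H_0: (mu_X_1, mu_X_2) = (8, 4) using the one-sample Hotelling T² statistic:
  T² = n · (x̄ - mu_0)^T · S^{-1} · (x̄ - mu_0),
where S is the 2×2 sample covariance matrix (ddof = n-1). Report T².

Step 1 — sample mean vector:
  mean(X_1) = (5 + 9 + 2 + 3 + 7) / 5 = 26/5 = 5.2
  mean(X_2) = (8 + 7 + 6 + 1 + 7) / 5 = 29/5 = 5.8
  x̄ = (5.2, 5.8),  deviation x̄ - mu_0 = (5.2, 5.8) - (8, 4) = (-2.8, 1.8).

Step 2 — sample covariance matrix, S[i,j] = (1/(n-1)) · Σ_k (x_{k,i} - mean_i) · (x_{k,j} - mean_j), divisor n-1 = 4:
  S[X_1,X_1] = ((-0.2)·(-0.2) + (3.8)·(3.8) + (-3.2)·(-3.2) + (-2.2)·(-2.2) + (1.8)·(1.8)) / 4 = 32.8/4 = 8.2
  S[X_1,X_2] = ((-0.2)·(2.2) + (3.8)·(1.2) + (-3.2)·(0.2) + (-2.2)·(-4.8) + (1.8)·(1.2)) / 4 = 16.2/4 = 4.05
  S[X_2,X_2] = ((2.2)·(2.2) + (1.2)·(1.2) + (0.2)·(0.2) + (-4.8)·(-4.8) + (1.2)·(1.2)) / 4 = 30.8/4 = 7.7
  S = [[8.2, 4.05],
 [4.05, 7.7]].

Step 3 — invert S. det(S) = 8.2·7.7 - (4.05)² = 46.7375.
  S^{-1} = (1/det) · [[d, -b], [-b, a]] = [[0.1647, -0.0867],
 [-0.0867, 0.1754]].

Step 4 — quadratic form (x̄ - mu_0)^T · S^{-1} · (x̄ - mu_0):
  S^{-1} · (x̄ - mu_0) = (-0.6173, 0.5584),
  (x̄ - mu_0)^T · [...] = (-2.8)·(-0.6173) + (1.8)·(0.5584) = 2.7336.

Step 5 — scale by n: T² = 5 · 2.7336 = 13.6678.

T² ≈ 13.6678


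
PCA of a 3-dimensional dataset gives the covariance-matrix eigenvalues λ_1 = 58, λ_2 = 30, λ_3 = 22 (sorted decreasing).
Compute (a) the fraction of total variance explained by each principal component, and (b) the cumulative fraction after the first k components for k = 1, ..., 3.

Step 1 — total variance = trace(Sigma) = Σ λ_i = 58 + 30 + 22 = 110.

Step 2 — fraction explained by component i = λ_i / Σ λ:
  PC1: 58/110 = 0.5273
  PC2: 30/110 = 0.2727
  PC3: 22/110 = 0.2

Step 3 — cumulative fraction after k components = (λ_1 + ... + λ_k) / Σ λ:
  k = 1: 58/110 = 0.5273
  k = 2: (58 + 30)/110 = 88/110 = 0.8
  k = 3: (58 + 30 + 22)/110 = 110/110 = 1

Summary (fraction, with percent):

explained: PC1 0.5273 (52.73%), PC2 0.2727 (27.27%), PC3 0.2 (20%);  cumulative: 0.5273, 0.8, 1


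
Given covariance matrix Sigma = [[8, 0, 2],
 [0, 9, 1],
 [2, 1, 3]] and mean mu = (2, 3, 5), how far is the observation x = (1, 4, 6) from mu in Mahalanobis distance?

Step 1 — centre the observation: (x - mu) = (-1, 1, 1).

Step 2 — invert Sigma (cofactor / det for 3×3, or solve directly):
  Sigma^{-1} = [[0.1512, 0.0116, -0.1047],
 [0.0116, 0.1163, -0.0465],
 [-0.1047, -0.0465, 0.4186]].

Step 3 — form the quadratic (x - mu)^T · Sigma^{-1} · (x - mu):
  Sigma^{-1} · (x - mu) = (-0.2442, 0.0581, 0.4767).
  (x - mu)^T · [Sigma^{-1} · (x - mu)] = (-1)·(-0.2442) + (1)·(0.0581) + (1)·(0.4767) = 0.7791.

Step 4 — take square root: d = √(0.7791) ≈ 0.8826.

d(x, mu) = √(0.7791) ≈ 0.8826


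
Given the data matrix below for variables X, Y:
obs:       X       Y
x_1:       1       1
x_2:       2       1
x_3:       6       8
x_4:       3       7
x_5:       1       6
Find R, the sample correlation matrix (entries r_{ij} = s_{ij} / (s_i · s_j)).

Step 1 — column means:
  mean(X) = (1 + 2 + 6 + 3 + 1) / 5 = 13/5 = 2.6
  mean(Y) = (1 + 1 + 8 + 7 + 6) / 5 = 23/5 = 4.6

Step 2 — sample variances and covariances s[i,j] = (1/(n-1)) · Σ_k (x_{k,i} - mean_i) · (x_{k,j} - mean_j), with n-1 = 4:
  s[X,X] = ((-1.6)·(-1.6) + (-0.6)·(-0.6) + (3.4)·(3.4) + (0.4)·(0.4) + (-1.6)·(-1.6)) / 4 = 17.2/4 = 4.3
  s[X,Y] = ((-1.6)·(-3.6) + (-0.6)·(-3.6) + (3.4)·(3.4) + (0.4)·(2.4) + (-1.6)·(1.4)) / 4 = 18.2/4 = 4.55
  s[Y,Y] = ((-3.6)·(-3.6) + (-3.6)·(-3.6) + (3.4)·(3.4) + (2.4)·(2.4) + (1.4)·(1.4)) / 4 = 45.2/4 = 11.3
  Sample standard deviations s_i = √(s[i,i]):
  s(X) = √(4.3) = 2.0736
  s(Y) = √(11.3) = 3.3615

Step 3 — r_{ij} = s_{ij} / (s_i · s_j):
  r[X,X] = 1 (diagonal).
  r[X,Y] = 4.55 / (2.0736 · 3.3615) = 4.55 / 6.9707 = 0.6527
  r[Y,Y] = 1 (diagonal).

R is symmetric with unit diagonal. Assembling:

R = [[1, 0.6527],
 [0.6527, 1]]


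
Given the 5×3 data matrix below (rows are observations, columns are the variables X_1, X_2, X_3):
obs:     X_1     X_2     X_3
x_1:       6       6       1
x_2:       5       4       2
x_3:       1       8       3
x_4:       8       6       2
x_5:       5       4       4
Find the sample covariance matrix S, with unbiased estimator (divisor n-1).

Step 1 — column means:
  mean(X_1) = (6 + 5 + 1 + 8 + 5) / 5 = 25/5 = 5
  mean(X_2) = (6 + 4 + 8 + 6 + 4) / 5 = 28/5 = 5.6
  mean(X_3) = (1 + 2 + 3 + 2 + 4) / 5 = 12/5 = 2.4

Step 2 — sample covariance S[i,j] = (1/(n-1)) · Σ_k (x_{k,i} - mean_i) · (x_{k,j} - mean_j), with n-1 = 4.
  S[X_1,X_1] = ((1)·(1) + (0)·(0) + (-4)·(-4) + (3)·(3) + (0)·(0)) / 4 = 26/4 = 6.5
  S[X_1,X_2] = ((1)·(0.4) + (0)·(-1.6) + (-4)·(2.4) + (3)·(0.4) + (0)·(-1.6)) / 4 = -8/4 = -2
  S[X_1,X_3] = ((1)·(-1.4) + (0)·(-0.4) + (-4)·(0.6) + (3)·(-0.4) + (0)·(1.6)) / 4 = -5/4 = -1.25
  S[X_2,X_2] = ((0.4)·(0.4) + (-1.6)·(-1.6) + (2.4)·(2.4) + (0.4)·(0.4) + (-1.6)·(-1.6)) / 4 = 11.2/4 = 2.8
  S[X_2,X_3] = ((0.4)·(-1.4) + (-1.6)·(-0.4) + (2.4)·(0.6) + (0.4)·(-0.4) + (-1.6)·(1.6)) / 4 = -1.2/4 = -0.3
  S[X_3,X_3] = ((-1.4)·(-1.4) + (-0.4)·(-0.4) + (0.6)·(0.6) + (-0.4)·(-0.4) + (1.6)·(1.6)) / 4 = 5.2/4 = 1.3

S is symmetric (S[j,i] = S[i,j]). Assembling:

S = [[6.5, -2, -1.25],
 [-2, 2.8, -0.3],
 [-1.25, -0.3, 1.3]]


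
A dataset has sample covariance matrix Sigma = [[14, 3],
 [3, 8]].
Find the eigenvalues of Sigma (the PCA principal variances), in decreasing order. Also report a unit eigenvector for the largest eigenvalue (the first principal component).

Step 1 — characteristic polynomial of 2×2 Sigma:
  det(Sigma - λI) = λ² - trace · λ + det = 0.
  trace = 14 + 8 = 22, det = 14·8 - (3)² = 103.
Step 2 — discriminant:
  Δ = trace² - 4·det = 484 - 412 = 72.
Step 3 — eigenvalues:
  λ = (trace ± √Δ)/2 = (22 ± 8.4853)/2,
  λ_1 = 15.2426,  λ_2 = 6.7574.

Step 4 — unit eigenvector for λ_1: solve (Sigma - λ_1 I)v = 0. First row:
  (14 - 15.2426)·v_x + (3)·v_y = 0, i.e. (-1.2426)·v_x + (3)·v_y = 0,
  so v ∝ (b, λ_1 - a) = (3, 1.2426) = u.
  ||u|| = √((3)² + (1.2426)²) = √(10.5442) ≈ 3.2472,
  v_1 = u/||u|| ≈ (0.9239, 0.3827) (||v_1|| = 1).

λ_1 = 15.2426,  λ_2 = 6.7574;  v_1 ≈ (0.9239, 0.3827)


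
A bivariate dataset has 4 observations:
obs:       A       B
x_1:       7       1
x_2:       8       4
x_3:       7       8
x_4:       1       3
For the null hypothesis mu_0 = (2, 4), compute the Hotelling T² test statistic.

Step 1 — sample mean vector:
  mean(A) = (7 + 8 + 7 + 1) / 4 = 23/4 = 5.75
  mean(B) = (1 + 4 + 8 + 3) / 4 = 16/4 = 4
  x̄ = (5.75, 4),  deviation x̄ - mu_0 = (5.75, 4) - (2, 4) = (3.75, 0).

Step 2 — sample covariance matrix, S[i,j] = (1/(n-1)) · Σ_k (x_{k,i} - mean_i) · (x_{k,j} - mean_j), divisor n-1 = 3:
  S[A,A] = ((1.25)·(1.25) + (2.25)·(2.25) + (1.25)·(1.25) + (-4.75)·(-4.75)) / 3 = 30.75/3 = 10.25
  S[A,B] = ((1.25)·(-3) + (2.25)·(0) + (1.25)·(4) + (-4.75)·(-1)) / 3 = 6/3 = 2
  S[B,B] = ((-3)·(-3) + (0)·(0) + (4)·(4) + (-1)·(-1)) / 3 = 26/3 = 8.6667
  S = [[10.25, 2],
 [2, 8.6667]].

Step 3 — invert S. det(S) = 10.25·8.6667 - (2)² = 84.8333.
  S^{-1} = (1/det) · [[d, -b], [-b, a]] = [[0.1022, -0.0236],
 [-0.0236, 0.1208]].

Step 4 — quadratic form (x̄ - mu_0)^T · S^{-1} · (x̄ - mu_0):
  S^{-1} · (x̄ - mu_0) = (0.3831, -0.0884),
  (x̄ - mu_0)^T · [...] = (3.75)·(0.3831) + (0)·(-0.0884) = 1.4366.

Step 5 — scale by n: T² = 4 · 1.4366 = 5.7466.

T² ≈ 5.7466


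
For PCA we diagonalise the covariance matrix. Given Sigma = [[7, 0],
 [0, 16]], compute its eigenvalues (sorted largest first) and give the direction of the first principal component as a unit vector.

Step 1 — characteristic polynomial of 2×2 Sigma:
  det(Sigma - λI) = λ² - trace · λ + det = 0.
  trace = 7 + 16 = 23, det = 7·16 - (0)² = 112.
Step 2 — discriminant:
  Δ = trace² - 4·det = 529 - 448 = 81.
Step 3 — eigenvalues:
  λ = (trace ± √Δ)/2 = (23 ± 9)/2,
  λ_1 = 16,  λ_2 = 7.

Step 4 — unit eigenvector for λ_1: Sigma is diagonal, so its eigenvectors are the coordinate axes. λ_1 = 16 is the diagonal entry on the second coordinate axis, hence
  v_1 = (0, 1) (||v_1|| = 1).

λ_1 = 16,  λ_2 = 7;  v_1 ≈ (0, 1)


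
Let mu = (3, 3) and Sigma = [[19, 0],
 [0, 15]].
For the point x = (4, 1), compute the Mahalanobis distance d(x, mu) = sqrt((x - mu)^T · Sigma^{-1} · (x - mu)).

Step 1 — centre the observation: (x - mu) = (1, -2).

Step 2 — invert Sigma. det(Sigma) = 19·15 - (0)² = 285.
  Sigma^{-1} = (1/det) · [[d, -b], [-b, a]] = [[0.0526, 0],
 [0, 0.0667]].

Step 3 — form the quadratic (x - mu)^T · Sigma^{-1} · (x - mu):
  Sigma^{-1} · (x - mu) = (0.0526, -0.1333).
  (x - mu)^T · [Sigma^{-1} · (x - mu)] = (1)·(0.0526) + (-2)·(-0.1333) = 0.3193.

Step 4 — take square root: d = √(0.3193) ≈ 0.5651.

d(x, mu) = √(0.3193) ≈ 0.5651


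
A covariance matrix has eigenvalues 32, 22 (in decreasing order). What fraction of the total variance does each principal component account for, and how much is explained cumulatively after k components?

Step 1 — total variance = trace(Sigma) = Σ λ_i = 32 + 22 = 54.

Step 2 — fraction explained by component i = λ_i / Σ λ:
  PC1: 32/54 = 0.5926
  PC2: 22/54 = 0.4074

Step 3 — cumulative fraction after k components = (λ_1 + ... + λ_k) / Σ λ:
  k = 1: 32/54 = 0.5926
  k = 2: (32 + 22)/54 = 54/54 = 1

Summary (fraction, with percent):

explained: PC1 0.5926 (59.26%), PC2 0.4074 (40.74%);  cumulative: 0.5926, 1


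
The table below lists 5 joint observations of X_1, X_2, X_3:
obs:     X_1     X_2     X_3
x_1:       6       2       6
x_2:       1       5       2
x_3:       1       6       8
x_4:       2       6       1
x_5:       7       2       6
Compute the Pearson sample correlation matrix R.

Step 1 — column means:
  mean(X_1) = (6 + 1 + 1 + 2 + 7) / 5 = 17/5 = 3.4
  mean(X_2) = (2 + 5 + 6 + 6 + 2) / 5 = 21/5 = 4.2
  mean(X_3) = (6 + 2 + 8 + 1 + 6) / 5 = 23/5 = 4.6

Step 2 — sample variances and covariances s[i,j] = (1/(n-1)) · Σ_k (x_{k,i} - mean_i) · (x_{k,j} - mean_j), with n-1 = 4:
  s[X_1,X_1] = ((2.6)·(2.6) + (-2.4)·(-2.4) + (-2.4)·(-2.4) + (-1.4)·(-1.4) + (3.6)·(3.6)) / 4 = 33.2/4 = 8.3
  s[X_1,X_2] = ((2.6)·(-2.2) + (-2.4)·(0.8) + (-2.4)·(1.8) + (-1.4)·(1.8) + (3.6)·(-2.2)) / 4 = -22.4/4 = -5.6
  s[X_1,X_3] = ((2.6)·(1.4) + (-2.4)·(-2.6) + (-2.4)·(3.4) + (-1.4)·(-3.6) + (3.6)·(1.4)) / 4 = 11.8/4 = 2.95
  s[X_2,X_2] = ((-2.2)·(-2.2) + (0.8)·(0.8) + (1.8)·(1.8) + (1.8)·(1.8) + (-2.2)·(-2.2)) / 4 = 16.8/4 = 4.2
  s[X_2,X_3] = ((-2.2)·(1.4) + (0.8)·(-2.6) + (1.8)·(3.4) + (1.8)·(-3.6) + (-2.2)·(1.4)) / 4 = -8.6/4 = -2.15
  s[X_3,X_3] = ((1.4)·(1.4) + (-2.6)·(-2.6) + (3.4)·(3.4) + (-3.6)·(-3.6) + (1.4)·(1.4)) / 4 = 35.2/4 = 8.8
  Sample standard deviations s_i = √(s[i,i]):
  s(X_1) = √(8.3) = 2.881
  s(X_2) = √(4.2) = 2.0494
  s(X_3) = √(8.8) = 2.9665

Step 3 — r_{ij} = s_{ij} / (s_i · s_j):
  r[X_1,X_1] = 1 (diagonal).
  r[X_1,X_2] = -5.6 / (2.881 · 2.0494) = -5.6 / 5.9042 = -0.9485
  r[X_1,X_3] = 2.95 / (2.881 · 2.9665) = 2.95 / 8.5463 = 0.3452
  r[X_2,X_2] = 1 (diagonal).
  r[X_2,X_3] = -2.15 / (2.0494 · 2.9665) = -2.15 / 6.0795 = -0.3536
  r[X_3,X_3] = 1 (diagonal).

R is symmetric with unit diagonal. Assembling:

R = [[1, -0.9485, 0.3452],
 [-0.9485, 1, -0.3536],
 [0.3452, -0.3536, 1]]


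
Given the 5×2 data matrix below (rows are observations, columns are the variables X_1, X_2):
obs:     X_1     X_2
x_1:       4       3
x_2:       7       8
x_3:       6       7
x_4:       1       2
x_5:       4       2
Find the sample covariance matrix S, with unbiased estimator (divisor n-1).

Step 1 — column means:
  mean(X_1) = (4 + 7 + 6 + 1 + 4) / 5 = 22/5 = 4.4
  mean(X_2) = (3 + 8 + 7 + 2 + 2) / 5 = 22/5 = 4.4

Step 2 — sample covariance S[i,j] = (1/(n-1)) · Σ_k (x_{k,i} - mean_i) · (x_{k,j} - mean_j), with n-1 = 4.
  S[X_1,X_1] = ((-0.4)·(-0.4) + (2.6)·(2.6) + (1.6)·(1.6) + (-3.4)·(-3.4) + (-0.4)·(-0.4)) / 4 = 21.2/4 = 5.3
  S[X_1,X_2] = ((-0.4)·(-1.4) + (2.6)·(3.6) + (1.6)·(2.6) + (-3.4)·(-2.4) + (-0.4)·(-2.4)) / 4 = 23.2/4 = 5.8
  S[X_2,X_2] = ((-1.4)·(-1.4) + (3.6)·(3.6) + (2.6)·(2.6) + (-2.4)·(-2.4) + (-2.4)·(-2.4)) / 4 = 33.2/4 = 8.3

S is symmetric (S[j,i] = S[i,j]). Assembling:

S = [[5.3, 5.8],
 [5.8, 8.3]]


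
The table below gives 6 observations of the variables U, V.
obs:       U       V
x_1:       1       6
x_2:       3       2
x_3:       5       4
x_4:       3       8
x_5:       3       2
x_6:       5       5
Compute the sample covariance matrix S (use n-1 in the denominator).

Step 1 — column means:
  mean(U) = (1 + 3 + 5 + 3 + 3 + 5) / 6 = 20/6 = 3.3333
  mean(V) = (6 + 2 + 4 + 8 + 2 + 5) / 6 = 27/6 = 4.5

Step 2 — sample covariance S[i,j] = (1/(n-1)) · Σ_k (x_{k,i} - mean_i) · (x_{k,j} - mean_j), with n-1 = 5.
  S[U,U] = ((-2.3333)·(-2.3333) + (-0.3333)·(-0.3333) + (1.6667)·(1.6667) + (-0.3333)·(-0.3333) + (-0.3333)·(-0.3333) + (1.6667)·(1.6667)) / 5 = 11.3333/5 = 2.2667
  S[U,V] = ((-2.3333)·(1.5) + (-0.3333)·(-2.5) + (1.6667)·(-0.5) + (-0.3333)·(3.5) + (-0.3333)·(-2.5) + (1.6667)·(0.5)) / 5 = -3/5 = -0.6
  S[V,V] = ((1.5)·(1.5) + (-2.5)·(-2.5) + (-0.5)·(-0.5) + (3.5)·(3.5) + (-2.5)·(-2.5) + (0.5)·(0.5)) / 5 = 27.5/5 = 5.5

S is symmetric (S[j,i] = S[i,j]). Assembling:

S = [[2.2667, -0.6],
 [-0.6, 5.5]]


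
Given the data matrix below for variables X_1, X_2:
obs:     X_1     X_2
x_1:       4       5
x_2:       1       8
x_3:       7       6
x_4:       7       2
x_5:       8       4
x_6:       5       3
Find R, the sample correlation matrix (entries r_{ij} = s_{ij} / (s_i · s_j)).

Step 1 — column means:
  mean(X_1) = (4 + 1 + 7 + 7 + 8 + 5) / 6 = 32/6 = 5.3333
  mean(X_2) = (5 + 8 + 6 + 2 + 4 + 3) / 6 = 28/6 = 4.6667

Step 2 — sample variances and covariances s[i,j] = (1/(n-1)) · Σ_k (x_{k,i} - mean_i) · (x_{k,j} - mean_j), with n-1 = 5:
  s[X_1,X_1] = ((-1.3333)·(-1.3333) + (-4.3333)·(-4.3333) + (1.6667)·(1.6667) + (1.6667)·(1.6667) + (2.6667)·(2.6667) + (-0.3333)·(-0.3333)) / 5 = 33.3333/5 = 6.6667
  s[X_1,X_2] = ((-1.3333)·(0.3333) + (-4.3333)·(3.3333) + (1.6667)·(1.3333) + (1.6667)·(-2.6667) + (2.6667)·(-0.6667) + (-0.3333)·(-1.6667)) / 5 = -18.3333/5 = -3.6667
  s[X_2,X_2] = ((0.3333)·(0.3333) + (3.3333)·(3.3333) + (1.3333)·(1.3333) + (-2.6667)·(-2.6667) + (-0.6667)·(-0.6667) + (-1.6667)·(-1.6667)) / 5 = 23.3333/5 = 4.6667
  Sample standard deviations s_i = √(s[i,i]):
  s(X_1) = √(6.6667) = 2.582
  s(X_2) = √(4.6667) = 2.1602

Step 3 — r_{ij} = s_{ij} / (s_i · s_j):
  r[X_1,X_1] = 1 (diagonal).
  r[X_1,X_2] = -3.6667 / (2.582 · 2.1602) = -3.6667 / 5.5777 = -0.6574
  r[X_2,X_2] = 1 (diagonal).

R is symmetric with unit diagonal. Assembling:

R = [[1, -0.6574],
 [-0.6574, 1]]


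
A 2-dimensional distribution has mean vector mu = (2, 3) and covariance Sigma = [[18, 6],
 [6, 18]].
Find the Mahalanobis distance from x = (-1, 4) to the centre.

Step 1 — centre the observation: (x - mu) = (-3, 1).

Step 2 — invert Sigma. det(Sigma) = 18·18 - (6)² = 288.
  Sigma^{-1} = (1/det) · [[d, -b], [-b, a]] = [[0.0625, -0.0208],
 [-0.0208, 0.0625]].

Step 3 — form the quadratic (x - mu)^T · Sigma^{-1} · (x - mu):
  Sigma^{-1} · (x - mu) = (-0.2083, 0.125).
  (x - mu)^T · [Sigma^{-1} · (x - mu)] = (-3)·(-0.2083) + (1)·(0.125) = 0.75.

Step 4 — take square root: d = √(0.75) ≈ 0.866.

d(x, mu) = √(0.75) ≈ 0.866


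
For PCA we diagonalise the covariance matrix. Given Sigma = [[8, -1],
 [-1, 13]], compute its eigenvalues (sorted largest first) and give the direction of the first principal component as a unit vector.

Step 1 — characteristic polynomial of 2×2 Sigma:
  det(Sigma - λI) = λ² - trace · λ + det = 0.
  trace = 8 + 13 = 21, det = 8·13 - (-1)² = 103.
Step 2 — discriminant:
  Δ = trace² - 4·det = 441 - 412 = 29.
Step 3 — eigenvalues:
  λ = (trace ± √Δ)/2 = (21 ± 5.3852)/2,
  λ_1 = 13.1926,  λ_2 = 7.8074.

Step 4 — unit eigenvector for λ_1: solve (Sigma - λ_1 I)v = 0. First row:
  (8 - 13.1926)·v_x + (-1)·v_y = 0, i.e. (-5.1926)·v_x + (-1)·v_y = 0,
  so v ∝ (b, λ_1 - a) = (-1, 5.1926); multiply by -1 so the first entry is positive: u = (1, -5.1926).
  ||u|| = √((1)² + (-5.1926)²) = √(27.9629) ≈ 5.288,
  v_1 = u/||u|| ≈ (0.1891, -0.982) (||v_1|| = 1).

λ_1 = 13.1926,  λ_2 = 7.8074;  v_1 ≈ (0.1891, -0.982)


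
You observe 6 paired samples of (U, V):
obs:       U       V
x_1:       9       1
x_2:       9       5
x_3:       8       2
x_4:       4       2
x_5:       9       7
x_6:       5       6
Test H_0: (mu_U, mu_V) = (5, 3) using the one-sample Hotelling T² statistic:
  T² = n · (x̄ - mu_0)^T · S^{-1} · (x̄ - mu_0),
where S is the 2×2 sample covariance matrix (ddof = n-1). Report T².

Step 1 — sample mean vector:
  mean(U) = (9 + 9 + 8 + 4 + 9 + 5) / 6 = 44/6 = 7.3333
  mean(V) = (1 + 5 + 2 + 2 + 7 + 6) / 6 = 23/6 = 3.8333
  x̄ = (7.3333, 3.8333),  deviation x̄ - mu_0 = (7.3333, 3.8333) - (5, 3) = (2.3333, 0.8333).

Step 2 — sample covariance matrix, S[i,j] = (1/(n-1)) · Σ_k (x_{k,i} - mean_i) · (x_{k,j} - mean_j), divisor n-1 = 5:
  S[U,U] = ((1.6667)·(1.6667) + (1.6667)·(1.6667) + (0.6667)·(0.6667) + (-3.3333)·(-3.3333) + (1.6667)·(1.6667) + (-2.3333)·(-2.3333)) / 5 = 25.3333/5 = 5.0667
  S[U,V] = ((1.6667)·(-2.8333) + (1.6667)·(1.1667) + (0.6667)·(-1.8333) + (-3.3333)·(-1.8333) + (1.6667)·(3.1667) + (-2.3333)·(2.1667)) / 5 = 2.3333/5 = 0.4667
  S[V,V] = ((-2.8333)·(-2.8333) + (1.1667)·(1.1667) + (-1.8333)·(-1.8333) + (-1.8333)·(-1.8333) + (3.1667)·(3.1667) + (2.1667)·(2.1667)) / 5 = 30.8333/5 = 6.1667
  S = [[5.0667, 0.4667],
 [0.4667, 6.1667]].

Step 3 — invert S. det(S) = 5.0667·6.1667 - (0.4667)² = 31.0267.
  S^{-1} = (1/det) · [[d, -b], [-b, a]] = [[0.1988, -0.015],
 [-0.015, 0.1633]].

Step 4 — quadratic form (x̄ - mu_0)^T · S^{-1} · (x̄ - mu_0):
  S^{-1} · (x̄ - mu_0) = (0.4512, 0.101),
  (x̄ - mu_0)^T · [...] = (2.3333)·(0.4512) + (0.8333)·(0.101) = 1.137.

Step 5 — scale by n: T² = 6 · 1.137 = 6.8221.

T² ≈ 6.8221


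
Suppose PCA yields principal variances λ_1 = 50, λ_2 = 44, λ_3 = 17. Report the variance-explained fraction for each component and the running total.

Step 1 — total variance = trace(Sigma) = Σ λ_i = 50 + 44 + 17 = 111.

Step 2 — fraction explained by component i = λ_i / Σ λ:
  PC1: 50/111 = 0.4505
  PC2: 44/111 = 0.3964
  PC3: 17/111 = 0.1532

Step 3 — cumulative fraction after k components = (λ_1 + ... + λ_k) / Σ λ:
  k = 1: 50/111 = 0.4505
  k = 2: (50 + 44)/111 = 94/111 = 0.8468
  k = 3: (50 + 44 + 17)/111 = 111/111 = 1

Summary (fraction, with percent):

explained: PC1 0.4505 (45.05%), PC2 0.3964 (39.64%), PC3 0.1532 (15.32%);  cumulative: 0.4505, 0.8468, 1


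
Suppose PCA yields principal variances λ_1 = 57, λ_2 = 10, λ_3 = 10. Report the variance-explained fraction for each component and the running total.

Step 1 — total variance = trace(Sigma) = Σ λ_i = 57 + 10 + 10 = 77.

Step 2 — fraction explained by component i = λ_i / Σ λ:
  PC1: 57/77 = 0.7403
  PC2: 10/77 = 0.1299
  PC3: 10/77 = 0.1299

Step 3 — cumulative fraction after k components = (λ_1 + ... + λ_k) / Σ λ:
  k = 1: 57/77 = 0.7403
  k = 2: (57 + 10)/77 = 67/77 = 0.8701
  k = 3: (57 + 10 + 10)/77 = 77/77 = 1

Summary (fraction, with percent):

explained: PC1 0.7403 (74.03%), PC2 0.1299 (12.99%), PC3 0.1299 (12.99%);  cumulative: 0.7403, 0.8701, 1
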